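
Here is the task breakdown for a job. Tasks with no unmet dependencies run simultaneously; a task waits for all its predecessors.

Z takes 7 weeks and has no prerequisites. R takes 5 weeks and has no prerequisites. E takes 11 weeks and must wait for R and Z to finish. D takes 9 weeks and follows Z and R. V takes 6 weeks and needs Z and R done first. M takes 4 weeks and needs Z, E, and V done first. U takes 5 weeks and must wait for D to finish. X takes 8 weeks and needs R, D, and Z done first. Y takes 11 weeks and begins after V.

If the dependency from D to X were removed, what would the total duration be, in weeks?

Before: longest chain Z→D→X = 7+9+8 = 24, finish 24.
Without D→X, X's earliest start moves from 16 to 7.
The longest chain is now Z→V→Y = 7+6+11 = 24, so the job takes 24 weeks.

24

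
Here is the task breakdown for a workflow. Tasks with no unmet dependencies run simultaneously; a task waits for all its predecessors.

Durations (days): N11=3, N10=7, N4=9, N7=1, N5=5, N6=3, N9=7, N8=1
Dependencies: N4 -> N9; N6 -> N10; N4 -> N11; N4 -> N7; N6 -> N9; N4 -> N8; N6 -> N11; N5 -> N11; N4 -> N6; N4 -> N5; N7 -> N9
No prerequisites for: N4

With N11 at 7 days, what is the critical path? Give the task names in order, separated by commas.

Baseline: N4→N6→N9 = 9+3+7 = 19 → 19 days.
N11 has 2 days of float (longest path through it is 17).
New critical path: N4→N5→N11 = 9+5+7 = 21 ⇒ 21 days.

N4, N5, N11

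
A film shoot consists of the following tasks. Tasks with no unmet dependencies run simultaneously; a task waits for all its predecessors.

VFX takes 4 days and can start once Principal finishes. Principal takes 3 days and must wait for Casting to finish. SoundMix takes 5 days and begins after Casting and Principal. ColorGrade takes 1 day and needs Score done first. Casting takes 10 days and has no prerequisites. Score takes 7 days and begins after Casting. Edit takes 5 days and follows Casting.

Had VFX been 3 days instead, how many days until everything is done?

18

Baseline: Casting→Principal→SoundMix = 10+3+5 = 18 → 18 days.
VFX is off the critical path — its longest chain is 17 days, giving 1 of slack.
No other chain overtakes it, so the finish is 18 days.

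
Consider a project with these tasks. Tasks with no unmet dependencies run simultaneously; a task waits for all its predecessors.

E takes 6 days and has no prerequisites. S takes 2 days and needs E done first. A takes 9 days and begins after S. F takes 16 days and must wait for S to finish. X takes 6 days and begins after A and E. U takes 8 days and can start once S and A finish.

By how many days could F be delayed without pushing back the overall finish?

1

Critical path: E→S→A→U = 6+2+9+8 = 25, so the finish is 25 days.
The longest chain containing F totals 24 days.
So F can slip 25 − 24 = 1 day.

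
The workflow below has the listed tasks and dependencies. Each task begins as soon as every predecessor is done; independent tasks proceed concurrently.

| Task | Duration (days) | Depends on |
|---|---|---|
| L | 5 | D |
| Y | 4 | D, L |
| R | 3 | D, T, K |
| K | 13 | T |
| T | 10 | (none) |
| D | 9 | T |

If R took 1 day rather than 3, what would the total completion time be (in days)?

28

Actual critical path: T→D→L→Y = 10+9+5+4 = 28 ⇒ 28 days.
R has 2 days of float (longest path through it is 26).
The critical path is still T→D→L→Y; finish is now 28 days.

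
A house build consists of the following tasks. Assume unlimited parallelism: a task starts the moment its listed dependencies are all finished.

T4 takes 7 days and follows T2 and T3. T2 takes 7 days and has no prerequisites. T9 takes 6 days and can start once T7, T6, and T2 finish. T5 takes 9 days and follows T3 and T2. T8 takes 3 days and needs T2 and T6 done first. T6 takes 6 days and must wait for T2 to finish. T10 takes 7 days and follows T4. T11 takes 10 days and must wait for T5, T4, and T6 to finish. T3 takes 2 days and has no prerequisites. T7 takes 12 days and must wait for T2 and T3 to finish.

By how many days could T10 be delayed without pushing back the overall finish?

5

Critical path: T2→T5→T11 = 7+9+10 = 26, so the finish is 26 days.
T10 finishes as early as 21 and must finish by 26.
Float = 26 − 21 = 5.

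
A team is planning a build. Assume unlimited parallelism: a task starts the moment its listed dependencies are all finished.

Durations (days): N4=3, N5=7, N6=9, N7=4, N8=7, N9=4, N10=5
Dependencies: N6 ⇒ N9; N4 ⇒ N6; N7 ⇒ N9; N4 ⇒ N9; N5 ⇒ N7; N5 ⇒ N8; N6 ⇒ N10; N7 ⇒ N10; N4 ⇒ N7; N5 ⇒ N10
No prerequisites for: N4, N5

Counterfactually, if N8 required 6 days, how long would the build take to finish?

The binding path is N4→N6→N10 = 3+9+5 = 17; finish at 17 days.
The longest path through N8 is only 14 days, so N8 has float 3.
The critical path is still N4→N6→N10; finish is now 17 days.

17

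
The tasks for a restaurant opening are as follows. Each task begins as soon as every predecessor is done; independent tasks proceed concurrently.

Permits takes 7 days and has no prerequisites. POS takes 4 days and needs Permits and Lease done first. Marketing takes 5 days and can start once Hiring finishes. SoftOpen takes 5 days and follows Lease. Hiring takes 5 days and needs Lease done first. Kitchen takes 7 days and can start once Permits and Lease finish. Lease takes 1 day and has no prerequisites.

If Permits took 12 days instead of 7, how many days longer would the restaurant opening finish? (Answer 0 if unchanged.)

5

The binding path is Permits→Kitchen = 7+7 = 14; finish at 14 days.
Permits is on the critical path; changing it to 12 makes that path 19 days.
The critical path is still Permits→Kitchen; finish is now 19 days.
Change in finish: 19 − 14 = +5 days.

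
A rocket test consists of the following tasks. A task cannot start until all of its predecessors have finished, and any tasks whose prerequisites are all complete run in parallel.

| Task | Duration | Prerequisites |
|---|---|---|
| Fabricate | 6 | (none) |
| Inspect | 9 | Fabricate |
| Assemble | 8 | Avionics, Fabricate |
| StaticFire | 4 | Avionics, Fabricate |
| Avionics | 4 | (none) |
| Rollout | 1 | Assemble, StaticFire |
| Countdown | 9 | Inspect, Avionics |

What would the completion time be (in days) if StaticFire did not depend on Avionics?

With the dependency in place, Fabricate→Inspect→Countdown = 6+9+9 = 24 sets the finish at 24 days.
Dropping Avionics→StaticFire doesn't change StaticFire's earliest start (6); another predecessor still binds.
The longest chain is now Fabricate→Inspect→Countdown = 6+9+9 = 24, so the plan takes 24 days.

24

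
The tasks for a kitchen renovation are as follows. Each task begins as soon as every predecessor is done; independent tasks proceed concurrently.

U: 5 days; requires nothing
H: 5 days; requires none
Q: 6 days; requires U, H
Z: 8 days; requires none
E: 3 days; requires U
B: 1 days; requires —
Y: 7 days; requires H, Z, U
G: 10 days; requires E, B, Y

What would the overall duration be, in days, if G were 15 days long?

30

Actual critical path: Z→Y→G = 8+7+10 = 25 ⇒ 25 days.
G lies on that path, so at 15 days the path becomes 30 days.
No other chain overtakes it, so the finish is 30 days.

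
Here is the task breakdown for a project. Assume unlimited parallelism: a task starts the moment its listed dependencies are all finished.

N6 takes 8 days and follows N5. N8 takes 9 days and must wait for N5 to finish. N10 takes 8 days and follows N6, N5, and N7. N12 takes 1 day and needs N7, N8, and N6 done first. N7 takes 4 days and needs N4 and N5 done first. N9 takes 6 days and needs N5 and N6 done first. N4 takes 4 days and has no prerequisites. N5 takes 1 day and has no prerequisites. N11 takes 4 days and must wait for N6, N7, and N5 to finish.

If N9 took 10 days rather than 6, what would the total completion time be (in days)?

19

The binding path is N5→N6→N10 = 1+8+8 = 17; finish at 17 days.
The longest path through N9 is only 15 days, so N9 has float 2.
Now N5→N6→N9 = 1+8+10 = 19 is longest, so the finish becomes 19 days.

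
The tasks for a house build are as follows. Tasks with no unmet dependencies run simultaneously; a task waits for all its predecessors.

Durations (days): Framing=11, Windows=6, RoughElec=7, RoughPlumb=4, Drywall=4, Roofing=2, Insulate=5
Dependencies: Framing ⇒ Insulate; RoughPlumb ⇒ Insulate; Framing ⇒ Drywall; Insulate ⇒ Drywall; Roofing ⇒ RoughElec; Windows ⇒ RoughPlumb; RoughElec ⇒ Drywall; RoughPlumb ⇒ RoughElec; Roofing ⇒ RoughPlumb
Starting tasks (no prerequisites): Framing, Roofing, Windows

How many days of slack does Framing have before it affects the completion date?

1

The longest chain is Windows→RoughPlumb→RoughElec→Drywall = 6+4+7+4 = 21; overall finish 21 days.
Longest path through Framing: 20 days (earliest finish 11, latest finish 12).
Slack of Framing = 1 − 0 = 1 day.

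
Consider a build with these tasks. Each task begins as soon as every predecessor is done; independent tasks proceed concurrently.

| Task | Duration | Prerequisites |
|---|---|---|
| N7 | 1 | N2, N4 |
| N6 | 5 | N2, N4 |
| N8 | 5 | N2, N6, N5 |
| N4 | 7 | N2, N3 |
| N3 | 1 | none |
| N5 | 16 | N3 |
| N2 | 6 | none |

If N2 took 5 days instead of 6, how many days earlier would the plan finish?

Actual critical path: N2→N4→N6→N8 = 6+7+5+5 = 23 ⇒ 23 days.
Since N2 is critical, the -1 change carries straight to that chain (now 22 days).
That remains the longest chain; total 22 days.
Change in finish: 22 − 23 = -1 days.

1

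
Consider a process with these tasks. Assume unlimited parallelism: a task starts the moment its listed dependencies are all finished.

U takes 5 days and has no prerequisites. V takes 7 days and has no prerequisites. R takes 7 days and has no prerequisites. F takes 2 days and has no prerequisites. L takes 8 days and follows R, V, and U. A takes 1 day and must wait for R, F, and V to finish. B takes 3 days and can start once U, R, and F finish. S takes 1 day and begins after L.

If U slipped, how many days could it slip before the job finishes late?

2

Critical path: V→L→S = 7+8+1 = 16, so the finish is 16 days.
U finishes as early as 5 and must finish by 7.
So U can slip 7 − 5 = 2 days.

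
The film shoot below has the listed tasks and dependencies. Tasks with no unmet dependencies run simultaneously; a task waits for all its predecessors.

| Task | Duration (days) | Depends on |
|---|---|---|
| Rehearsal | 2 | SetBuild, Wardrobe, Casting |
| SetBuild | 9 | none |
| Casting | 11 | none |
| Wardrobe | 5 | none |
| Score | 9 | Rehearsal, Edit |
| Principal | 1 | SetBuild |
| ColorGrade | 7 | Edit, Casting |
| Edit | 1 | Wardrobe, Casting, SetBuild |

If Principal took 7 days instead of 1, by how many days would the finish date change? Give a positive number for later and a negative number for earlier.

0

As given, the longest chain is Casting→Rehearsal→Score = 11+2+9 = 22, so the finish is 22 days.
Principal is off the critical path — its longest chain is 10 days, giving 12 of slack.
That remains the longest chain; total 22 days.
Change in finish: 22 − 22 = +0 days.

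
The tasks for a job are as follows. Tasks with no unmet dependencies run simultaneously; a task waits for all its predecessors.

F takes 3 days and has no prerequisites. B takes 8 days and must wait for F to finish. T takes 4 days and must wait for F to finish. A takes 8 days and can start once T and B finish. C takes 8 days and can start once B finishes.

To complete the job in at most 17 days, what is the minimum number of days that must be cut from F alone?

Current finish: 19 days; target: 17.
F is on every critical path, so each day cut from F cuts the finish by one (this holds down to a finish of 17).
Need 19 − 17 = 2 days off F → F becomes 1 day, finish becomes 17.

2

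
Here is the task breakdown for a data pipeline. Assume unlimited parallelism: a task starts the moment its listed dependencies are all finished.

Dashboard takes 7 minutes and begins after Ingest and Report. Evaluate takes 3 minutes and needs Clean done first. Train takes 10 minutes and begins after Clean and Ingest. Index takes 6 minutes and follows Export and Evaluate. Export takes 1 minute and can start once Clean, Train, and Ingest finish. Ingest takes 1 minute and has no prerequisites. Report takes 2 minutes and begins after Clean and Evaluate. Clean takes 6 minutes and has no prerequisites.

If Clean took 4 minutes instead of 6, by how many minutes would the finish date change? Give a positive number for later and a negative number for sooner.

-2

Baseline: Clean→Train→Export→Index = 6+10+1+6 = 23 → 23 minutes.
Clean lies on that path, so at 4 minutes the path becomes 21 minutes.
No other chain overtakes it, so the finish is 21 minutes.
Change in finish: 21 − 23 = -2 minutes.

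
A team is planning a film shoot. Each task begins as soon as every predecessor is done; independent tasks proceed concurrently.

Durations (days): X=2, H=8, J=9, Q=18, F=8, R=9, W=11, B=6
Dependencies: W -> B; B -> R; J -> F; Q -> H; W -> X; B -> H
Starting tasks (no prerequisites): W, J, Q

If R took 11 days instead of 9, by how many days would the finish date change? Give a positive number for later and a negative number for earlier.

2

The binding path is W→B→R = 11+6+9 = 26; finish at 26 days.
R lies on that path, so at 11 days the path becomes 28 days.
No other chain overtakes it, so the finish is 28 days.
Change in finish: 28 − 26 = +2 days.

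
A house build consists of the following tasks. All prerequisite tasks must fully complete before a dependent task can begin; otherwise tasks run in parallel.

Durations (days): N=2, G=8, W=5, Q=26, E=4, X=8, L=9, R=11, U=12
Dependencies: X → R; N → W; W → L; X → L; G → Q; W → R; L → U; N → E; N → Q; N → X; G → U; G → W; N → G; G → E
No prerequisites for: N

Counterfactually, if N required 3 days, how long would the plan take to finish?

37

Actual critical path: N→G→W→L→U = 2+8+5+9+12 = 36 ⇒ 36 days.
Since N is critical, the +1 change carries straight to that chain (now 37 days).
The critical path is still N→G→W→L→U; finish is now 37 days.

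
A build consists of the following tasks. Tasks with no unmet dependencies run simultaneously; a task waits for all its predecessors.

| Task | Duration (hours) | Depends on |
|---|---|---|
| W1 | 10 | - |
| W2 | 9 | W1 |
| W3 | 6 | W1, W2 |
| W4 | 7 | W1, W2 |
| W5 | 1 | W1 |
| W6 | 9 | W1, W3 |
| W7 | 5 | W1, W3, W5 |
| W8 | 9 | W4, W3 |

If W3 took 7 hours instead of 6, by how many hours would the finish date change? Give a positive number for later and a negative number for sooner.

The binding path is W1→W2→W4→W8 = 10+9+7+9 = 35; finish at 35 hours.
The longest path through W3 is only 34 hours, so W3 has float 1.
Now W1→W2→W3→W6 = 10+9+7+9 = 35 is longest, so the finish becomes 35 hours.
Change in finish: 35 − 35 = +0 hours.

0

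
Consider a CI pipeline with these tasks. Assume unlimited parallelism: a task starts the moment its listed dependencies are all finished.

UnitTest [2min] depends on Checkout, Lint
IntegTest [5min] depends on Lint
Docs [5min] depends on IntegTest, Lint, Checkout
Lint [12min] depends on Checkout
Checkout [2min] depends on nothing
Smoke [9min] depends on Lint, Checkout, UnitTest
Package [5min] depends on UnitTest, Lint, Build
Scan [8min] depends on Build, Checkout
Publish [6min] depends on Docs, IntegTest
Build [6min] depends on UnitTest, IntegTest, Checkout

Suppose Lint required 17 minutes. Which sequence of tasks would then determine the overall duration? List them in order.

Checkout, Lint, IntegTest, Build, Scan

Critical path before the change: Checkout→Lint→IntegTest→Build→Scan = 2+12+5+6+8 = 33 giving 33 minutes.
Since Lint is critical, the +5 change carries straight to that chain (now 38 minutes).
The critical path is still Checkout→Lint→IntegTest→Build→Scan; finish is now 38 minutes.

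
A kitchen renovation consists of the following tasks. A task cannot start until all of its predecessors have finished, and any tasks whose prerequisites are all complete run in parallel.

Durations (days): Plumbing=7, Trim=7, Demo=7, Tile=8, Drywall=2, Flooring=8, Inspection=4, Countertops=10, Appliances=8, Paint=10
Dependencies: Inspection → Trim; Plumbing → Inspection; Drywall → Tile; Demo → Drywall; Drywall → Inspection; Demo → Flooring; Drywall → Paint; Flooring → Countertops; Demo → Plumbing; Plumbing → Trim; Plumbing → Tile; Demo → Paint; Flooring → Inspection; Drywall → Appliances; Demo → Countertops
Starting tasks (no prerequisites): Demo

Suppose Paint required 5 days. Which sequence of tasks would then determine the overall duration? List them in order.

As given, the longest chain is Demo→Flooring→Inspection→Trim = 7+8+4+7 = 26, so the finish is 26 days.
Paint is off the critical path — its longest chain is 19 days, giving 7 of slack.
The critical path is still Demo→Flooring→Inspection→Trim; finish is now 26 days.

Demo, Flooring, Inspection, Trim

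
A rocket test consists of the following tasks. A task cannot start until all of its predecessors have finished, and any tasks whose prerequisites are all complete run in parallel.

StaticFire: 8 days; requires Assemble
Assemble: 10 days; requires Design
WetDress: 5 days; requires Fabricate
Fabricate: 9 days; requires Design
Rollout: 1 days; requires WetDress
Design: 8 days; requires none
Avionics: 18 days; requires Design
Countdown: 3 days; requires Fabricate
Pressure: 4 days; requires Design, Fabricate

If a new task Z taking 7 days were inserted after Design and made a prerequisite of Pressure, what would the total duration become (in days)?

Originally the schedule takes 26 days.
With Z inserted, Pressure now waits for max(Design, Fabricate, Z).
New critical path: Design→Avionics = 8+18 = 26 ⇒ 26 days.

26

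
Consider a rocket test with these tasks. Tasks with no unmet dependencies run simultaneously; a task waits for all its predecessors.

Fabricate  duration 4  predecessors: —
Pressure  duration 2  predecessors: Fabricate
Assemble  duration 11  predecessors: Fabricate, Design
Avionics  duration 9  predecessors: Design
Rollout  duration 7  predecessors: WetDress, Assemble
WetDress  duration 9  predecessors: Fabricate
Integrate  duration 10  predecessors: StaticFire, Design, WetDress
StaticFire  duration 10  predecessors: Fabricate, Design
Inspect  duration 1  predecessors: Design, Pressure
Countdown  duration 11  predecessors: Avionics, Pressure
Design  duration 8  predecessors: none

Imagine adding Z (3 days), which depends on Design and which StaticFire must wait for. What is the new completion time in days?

31

Originally the rocket test takes 28 days.
With Z inserted, StaticFire now waits for max(Fabricate, Design, Z).
New critical path: Design→Z→StaticFire→Integrate = 8+3+10+10 = 31 ⇒ 31 days.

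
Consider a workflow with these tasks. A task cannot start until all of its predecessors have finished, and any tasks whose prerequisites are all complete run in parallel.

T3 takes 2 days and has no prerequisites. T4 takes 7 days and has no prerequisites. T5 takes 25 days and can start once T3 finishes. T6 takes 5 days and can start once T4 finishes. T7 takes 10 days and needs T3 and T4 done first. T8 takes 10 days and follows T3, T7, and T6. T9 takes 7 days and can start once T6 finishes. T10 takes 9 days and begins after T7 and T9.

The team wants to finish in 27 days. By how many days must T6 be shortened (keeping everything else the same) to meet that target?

Current finish: 28 days; target: 27.
T6 is on every critical path, so each day cut from T6 cuts the finish by one (this holds down to a finish of 27).
Need 28 − 27 = 1 day off T6 → T6 becomes 4 days, finish becomes 27.

1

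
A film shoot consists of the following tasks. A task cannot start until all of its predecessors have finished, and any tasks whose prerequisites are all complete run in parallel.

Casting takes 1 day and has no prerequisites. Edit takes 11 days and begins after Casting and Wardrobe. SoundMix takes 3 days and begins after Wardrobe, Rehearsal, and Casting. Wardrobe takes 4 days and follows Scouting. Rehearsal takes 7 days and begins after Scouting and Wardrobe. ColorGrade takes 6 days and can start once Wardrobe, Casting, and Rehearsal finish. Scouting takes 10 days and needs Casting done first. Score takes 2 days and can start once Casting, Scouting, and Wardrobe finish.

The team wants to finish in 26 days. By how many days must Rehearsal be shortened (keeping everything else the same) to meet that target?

2

Current finish: 28 days; target: 26.
Rehearsal is on every critical path, so each day cut from Rehearsal cuts the finish by one (this holds down to a finish of 26).
Need 28 − 26 = 2 days off Rehearsal → Rehearsal becomes 5 days, finish becomes 26.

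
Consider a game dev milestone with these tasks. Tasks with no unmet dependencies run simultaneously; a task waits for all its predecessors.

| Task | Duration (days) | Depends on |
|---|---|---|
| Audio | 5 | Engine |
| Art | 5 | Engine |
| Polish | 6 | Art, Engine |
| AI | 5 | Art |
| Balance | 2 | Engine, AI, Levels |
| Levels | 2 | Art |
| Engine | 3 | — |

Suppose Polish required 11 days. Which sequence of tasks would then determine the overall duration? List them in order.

The binding path is Engine→Art→AI→Balance = 3+5+5+2 = 15; finish at 15 days.
Polish is off the critical path — its longest chain is 14 days, giving 1 of slack.
New critical path: Engine→Art→Polish = 3+5+11 = 19 ⇒ 19 days.

Engine, Art, Polish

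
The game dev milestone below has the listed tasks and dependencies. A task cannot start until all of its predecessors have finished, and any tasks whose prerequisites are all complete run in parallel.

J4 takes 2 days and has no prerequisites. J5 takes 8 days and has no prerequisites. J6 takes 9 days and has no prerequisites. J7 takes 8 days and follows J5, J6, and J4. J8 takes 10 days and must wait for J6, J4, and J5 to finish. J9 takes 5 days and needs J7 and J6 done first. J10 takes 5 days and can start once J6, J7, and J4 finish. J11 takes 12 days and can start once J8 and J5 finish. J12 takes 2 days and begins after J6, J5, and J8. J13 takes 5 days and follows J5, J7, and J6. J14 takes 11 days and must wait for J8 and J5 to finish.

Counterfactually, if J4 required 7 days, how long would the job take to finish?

31

As given, the longest chain is J6→J8→J11 = 9+10+12 = 31, so the finish is 31 days.
J4 is off the critical path — its longest chain is 24 days, giving 7 of slack.
No other chain overtakes it, so the finish is 31 days.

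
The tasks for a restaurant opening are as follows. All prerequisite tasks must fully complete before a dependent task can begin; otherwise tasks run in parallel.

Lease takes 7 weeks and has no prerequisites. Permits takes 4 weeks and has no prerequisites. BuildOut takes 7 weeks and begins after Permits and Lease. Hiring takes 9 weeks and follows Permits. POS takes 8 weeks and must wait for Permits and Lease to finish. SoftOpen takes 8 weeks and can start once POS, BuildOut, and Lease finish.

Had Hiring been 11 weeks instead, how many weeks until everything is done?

23

As given, the longest chain is Lease→POS→SoftOpen = 7+8+8 = 23, so the finish is 23 weeks.
The longest path through Hiring is only 13 weeks, so Hiring has float 10.
That remains the longest chain; total 23 weeks.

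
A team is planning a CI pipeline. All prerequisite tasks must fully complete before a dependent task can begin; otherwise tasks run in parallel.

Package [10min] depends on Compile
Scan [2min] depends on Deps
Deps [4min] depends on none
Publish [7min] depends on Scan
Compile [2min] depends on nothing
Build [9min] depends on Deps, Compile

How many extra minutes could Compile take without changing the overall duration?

1

The longest chain is Deps→Build = 4+9 = 13; overall finish 13 minutes.
Compile finishes as early as 2 and must finish by 3.
So Compile can slip 3 − 2 = 1 minute.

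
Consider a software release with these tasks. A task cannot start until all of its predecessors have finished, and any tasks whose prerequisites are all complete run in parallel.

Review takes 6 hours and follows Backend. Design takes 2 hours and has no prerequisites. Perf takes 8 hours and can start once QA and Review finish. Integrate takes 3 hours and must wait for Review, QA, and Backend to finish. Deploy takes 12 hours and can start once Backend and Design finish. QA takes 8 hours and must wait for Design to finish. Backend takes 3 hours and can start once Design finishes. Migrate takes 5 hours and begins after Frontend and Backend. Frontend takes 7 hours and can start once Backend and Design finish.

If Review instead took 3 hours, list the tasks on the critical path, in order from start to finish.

Design, QA, Perf

The binding path is Design→Backend→Review→Perf = 2+3+6+8 = 19; finish at 19 hours.
Review lies on that path, so at 3 hours the path becomes 16 hours.
The binding chain switches to Design→QA→Perf = 2+8+8 = 18; finish 18 hours.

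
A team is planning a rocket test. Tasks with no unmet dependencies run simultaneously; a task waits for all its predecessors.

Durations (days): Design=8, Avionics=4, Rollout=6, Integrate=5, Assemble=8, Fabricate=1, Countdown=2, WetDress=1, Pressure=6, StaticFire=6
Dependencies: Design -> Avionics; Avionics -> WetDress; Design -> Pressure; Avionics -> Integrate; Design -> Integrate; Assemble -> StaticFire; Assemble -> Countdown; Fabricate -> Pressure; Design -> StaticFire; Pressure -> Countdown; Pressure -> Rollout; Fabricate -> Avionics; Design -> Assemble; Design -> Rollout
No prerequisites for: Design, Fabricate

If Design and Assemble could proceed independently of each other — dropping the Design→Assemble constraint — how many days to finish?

Original critical path: Design→Assemble→StaticFire = 8+8+6 = 22 ⇒ 22 days.
Without Design→Assemble, Assemble's earliest start moves from 8 to 0.
New critical path: Design→Pressure→Rollout = 8+6+6 = 20 ⇒ 20 days.

20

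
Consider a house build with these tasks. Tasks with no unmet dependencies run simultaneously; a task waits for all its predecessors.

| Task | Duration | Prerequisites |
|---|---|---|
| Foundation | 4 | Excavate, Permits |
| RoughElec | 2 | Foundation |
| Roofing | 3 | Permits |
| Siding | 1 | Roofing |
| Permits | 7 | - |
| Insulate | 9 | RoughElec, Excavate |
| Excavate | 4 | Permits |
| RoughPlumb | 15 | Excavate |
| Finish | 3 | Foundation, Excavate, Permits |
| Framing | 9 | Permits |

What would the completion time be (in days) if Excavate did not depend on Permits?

22

Before: longest chain Permits→Excavate→Foundation→RoughElec→Insulate = 7+4+4+2+9 = 26, finish 26.
Without Permits→Excavate, Excavate's earliest start moves from 7 to 0.
The longest chain is now Permits→Foundation→RoughElec→Insulate = 7+4+2+9 = 22, so the schedule takes 22 days.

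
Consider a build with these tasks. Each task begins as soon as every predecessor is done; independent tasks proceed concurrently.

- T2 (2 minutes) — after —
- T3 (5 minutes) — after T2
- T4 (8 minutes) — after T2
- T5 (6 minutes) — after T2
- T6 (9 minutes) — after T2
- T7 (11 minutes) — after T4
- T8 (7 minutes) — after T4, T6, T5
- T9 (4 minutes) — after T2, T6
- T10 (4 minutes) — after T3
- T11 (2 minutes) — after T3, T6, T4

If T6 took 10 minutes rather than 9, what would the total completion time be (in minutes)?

21

Critical path before the change: T2→T4→T7 = 2+8+11 = 21 giving 21 minutes.
T6 is off the critical path — its longest chain is 18 minutes, giving 3 of slack.
No other chain overtakes it, so the finish is 21 minutes.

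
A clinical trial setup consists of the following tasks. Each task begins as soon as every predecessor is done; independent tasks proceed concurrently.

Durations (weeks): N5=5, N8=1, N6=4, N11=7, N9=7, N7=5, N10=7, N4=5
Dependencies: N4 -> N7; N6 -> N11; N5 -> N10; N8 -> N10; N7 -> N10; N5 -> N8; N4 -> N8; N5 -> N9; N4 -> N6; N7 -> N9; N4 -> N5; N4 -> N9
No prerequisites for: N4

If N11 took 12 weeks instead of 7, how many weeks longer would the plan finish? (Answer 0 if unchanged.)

Critical path before the change: N4→N5→N8→N10 = 5+5+1+7 = 18 giving 18 weeks.
The longest path through N11 is only 16 weeks, so N11 has float 2.
The binding chain switches to N4→N6→N11 = 5+4+12 = 21; finish 21 weeks.
Change in finish: 21 − 18 = +3 weeks.

3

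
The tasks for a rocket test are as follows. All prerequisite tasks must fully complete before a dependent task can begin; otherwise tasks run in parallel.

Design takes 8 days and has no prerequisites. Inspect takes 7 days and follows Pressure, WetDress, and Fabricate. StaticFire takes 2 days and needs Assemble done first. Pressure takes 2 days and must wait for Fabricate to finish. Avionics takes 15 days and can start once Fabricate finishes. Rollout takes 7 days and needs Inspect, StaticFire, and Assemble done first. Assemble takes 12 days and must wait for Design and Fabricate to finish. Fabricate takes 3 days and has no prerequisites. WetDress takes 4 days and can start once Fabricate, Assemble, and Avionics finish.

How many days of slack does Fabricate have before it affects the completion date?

Design→Assemble→WetDress→Inspect→Rollout = 8+12+4+7+7 = 38 sets the makespan at 38 days.
The longest chain containing Fabricate totals 36 days.
Float = 38 − 36 = 2.

2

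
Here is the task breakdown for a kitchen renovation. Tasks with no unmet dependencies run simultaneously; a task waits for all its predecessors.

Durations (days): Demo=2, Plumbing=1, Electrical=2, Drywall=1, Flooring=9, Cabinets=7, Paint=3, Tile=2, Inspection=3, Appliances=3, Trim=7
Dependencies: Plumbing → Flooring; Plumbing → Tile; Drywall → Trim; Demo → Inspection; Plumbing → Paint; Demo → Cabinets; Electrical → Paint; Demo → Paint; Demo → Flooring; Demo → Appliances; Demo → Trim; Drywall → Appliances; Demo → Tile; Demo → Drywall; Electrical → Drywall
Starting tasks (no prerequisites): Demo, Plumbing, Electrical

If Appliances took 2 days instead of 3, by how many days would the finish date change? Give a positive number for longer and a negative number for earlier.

0

The binding path is Demo→Flooring = 2+9 = 11; finish at 11 days.
Appliances has 5 days of float (longest path through it is 6).
That remains the longest chain; total 11 days.
Change in finish: 11 − 11 = +0 days.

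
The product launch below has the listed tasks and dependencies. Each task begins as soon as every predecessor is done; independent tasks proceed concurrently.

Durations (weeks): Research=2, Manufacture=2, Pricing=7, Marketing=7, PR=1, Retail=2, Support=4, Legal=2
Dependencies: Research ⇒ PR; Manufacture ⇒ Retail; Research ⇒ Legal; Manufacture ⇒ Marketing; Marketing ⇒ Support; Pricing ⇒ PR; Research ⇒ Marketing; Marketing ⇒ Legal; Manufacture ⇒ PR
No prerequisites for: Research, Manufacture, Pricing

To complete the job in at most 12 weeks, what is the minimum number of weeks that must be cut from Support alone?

Current finish: 13 weeks; target: 12.
Support is on every critical path, so each week cut from Support cuts the finish by one (this holds down to a finish of 11).
Need 13 − 12 = 1 week off Support → Support becomes 3 weeks, finish becomes 12.

1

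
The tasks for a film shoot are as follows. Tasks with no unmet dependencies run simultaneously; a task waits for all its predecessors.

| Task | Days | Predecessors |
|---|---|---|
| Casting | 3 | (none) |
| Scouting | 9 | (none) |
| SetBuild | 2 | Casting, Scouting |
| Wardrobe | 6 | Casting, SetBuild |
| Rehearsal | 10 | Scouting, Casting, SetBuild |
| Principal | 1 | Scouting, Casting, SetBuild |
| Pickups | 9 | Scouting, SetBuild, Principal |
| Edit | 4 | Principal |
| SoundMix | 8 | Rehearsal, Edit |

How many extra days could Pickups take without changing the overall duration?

8

Scouting→SetBuild→Rehearsal→SoundMix = 9+2+10+8 = 29 sets the makespan at 29 days.
Longest path through Pickups: 21 days (earliest finish 21, latest finish 29).
So Pickups can slip 29 − 21 = 8 days.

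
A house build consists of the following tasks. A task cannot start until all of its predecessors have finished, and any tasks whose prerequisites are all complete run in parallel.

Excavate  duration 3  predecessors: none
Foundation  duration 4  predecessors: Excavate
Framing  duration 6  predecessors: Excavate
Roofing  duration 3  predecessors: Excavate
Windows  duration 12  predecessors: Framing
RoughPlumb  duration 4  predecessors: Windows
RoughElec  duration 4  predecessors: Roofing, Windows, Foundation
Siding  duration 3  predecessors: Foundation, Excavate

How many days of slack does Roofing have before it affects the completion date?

15

The longest chain is Excavate→Framing→Windows→RoughPlumb = 3+6+12+4 = 25; overall finish 25 days.
Longest path through Roofing: 10 days (earliest finish 6, latest finish 21).
Slack of Roofing = 18 − 3 = 15 days.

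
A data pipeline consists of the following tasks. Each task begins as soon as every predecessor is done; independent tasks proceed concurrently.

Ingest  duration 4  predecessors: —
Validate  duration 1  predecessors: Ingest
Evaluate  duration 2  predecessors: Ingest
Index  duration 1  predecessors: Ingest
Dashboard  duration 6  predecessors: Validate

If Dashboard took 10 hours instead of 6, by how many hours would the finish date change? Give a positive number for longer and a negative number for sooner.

As given, the longest chain is Ingest→Validate→Dashboard = 4+1+6 = 11, so the finish is 11 hours.
Since Dashboard is critical, the +4 change carries straight to that chain (now 15 hours).
The critical path is still Ingest→Validate→Dashboard; finish is now 15 hours.
Change in finish: 15 − 11 = +4 hours.

4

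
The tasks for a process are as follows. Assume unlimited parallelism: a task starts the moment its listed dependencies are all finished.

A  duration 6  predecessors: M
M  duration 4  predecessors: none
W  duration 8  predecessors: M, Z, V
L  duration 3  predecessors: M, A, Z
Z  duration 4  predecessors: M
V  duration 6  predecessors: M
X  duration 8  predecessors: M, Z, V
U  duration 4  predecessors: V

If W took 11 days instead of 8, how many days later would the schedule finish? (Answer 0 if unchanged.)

3

The binding path is M→V→W = 4+6+8 = 18; finish at 18 days.
W is on the critical path; changing it to 11 makes that path 21 days.
No other chain overtakes it, so the finish is 21 days.
Change in finish: 21 − 18 = +3 days.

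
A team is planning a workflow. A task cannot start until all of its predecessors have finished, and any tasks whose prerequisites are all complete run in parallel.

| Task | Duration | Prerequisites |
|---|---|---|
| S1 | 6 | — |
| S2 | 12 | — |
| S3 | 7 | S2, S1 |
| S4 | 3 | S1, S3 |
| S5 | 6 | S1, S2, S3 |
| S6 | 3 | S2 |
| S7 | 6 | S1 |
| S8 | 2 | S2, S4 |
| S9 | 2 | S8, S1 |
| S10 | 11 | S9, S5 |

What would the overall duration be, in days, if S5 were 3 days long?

As given, the longest chain is S2→S3→S4→S8→S9→S10 = 12+7+3+2+2+11 = 37, so the finish is 37 days.
S5 is off the critical path — its longest chain is 36 days, giving 1 of slack.
That remains the longest chain; total 37 days.

37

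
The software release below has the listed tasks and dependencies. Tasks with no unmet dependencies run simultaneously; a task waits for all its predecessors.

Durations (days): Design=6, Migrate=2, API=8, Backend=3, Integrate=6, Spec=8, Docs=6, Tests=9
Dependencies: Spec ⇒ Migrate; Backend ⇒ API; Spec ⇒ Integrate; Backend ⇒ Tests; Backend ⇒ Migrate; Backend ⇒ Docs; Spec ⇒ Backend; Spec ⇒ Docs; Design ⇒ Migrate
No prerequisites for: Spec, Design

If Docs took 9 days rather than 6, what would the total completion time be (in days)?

Critical path before the change: Spec→Backend→Tests = 8+3+9 = 20 giving 20 days.
The longest path through Docs is only 17 days, so Docs has float 3.
No other chain overtakes it, so the finish is 20 days.

20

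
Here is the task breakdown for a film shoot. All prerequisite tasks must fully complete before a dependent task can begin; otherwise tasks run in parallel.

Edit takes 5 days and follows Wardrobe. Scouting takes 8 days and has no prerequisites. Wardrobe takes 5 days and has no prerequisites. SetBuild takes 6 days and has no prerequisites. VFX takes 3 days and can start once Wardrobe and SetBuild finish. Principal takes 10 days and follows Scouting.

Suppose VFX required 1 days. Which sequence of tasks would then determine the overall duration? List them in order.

Scouting, Principal

Baseline: Scouting→Principal = 8+10 = 18 → 18 days.
The longest path through VFX is only 9 days, so VFX has float 9.
The critical path is still Scouting→Principal; finish is now 18 days.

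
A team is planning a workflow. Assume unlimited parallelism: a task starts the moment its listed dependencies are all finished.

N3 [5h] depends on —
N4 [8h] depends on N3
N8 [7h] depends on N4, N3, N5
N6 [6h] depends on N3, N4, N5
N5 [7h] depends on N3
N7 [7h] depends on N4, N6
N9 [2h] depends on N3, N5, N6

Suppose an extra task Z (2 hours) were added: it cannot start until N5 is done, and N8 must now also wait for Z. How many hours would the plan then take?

Originally the plan takes 26 hours.
With Z inserted, N8 now waits for max(N4, N3, N5, Z).
New critical path: N3→N4→N6→N7 = 5+8+6+7 = 26 ⇒ 26 hours.

26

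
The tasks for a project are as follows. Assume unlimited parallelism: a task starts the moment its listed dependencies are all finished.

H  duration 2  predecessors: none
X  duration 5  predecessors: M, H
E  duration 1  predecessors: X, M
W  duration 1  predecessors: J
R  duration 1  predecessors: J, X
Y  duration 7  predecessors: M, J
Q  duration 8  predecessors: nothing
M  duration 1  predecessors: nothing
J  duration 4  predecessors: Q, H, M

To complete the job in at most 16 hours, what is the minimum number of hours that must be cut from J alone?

Current finish: 19 hours; target: 16.
J is on every critical path, so each hour cut from J cuts the finish by one (this holds down to a finish of 16).
Need 19 − 16 = 3 hours off J → J becomes 1 hour, finish becomes 16.

3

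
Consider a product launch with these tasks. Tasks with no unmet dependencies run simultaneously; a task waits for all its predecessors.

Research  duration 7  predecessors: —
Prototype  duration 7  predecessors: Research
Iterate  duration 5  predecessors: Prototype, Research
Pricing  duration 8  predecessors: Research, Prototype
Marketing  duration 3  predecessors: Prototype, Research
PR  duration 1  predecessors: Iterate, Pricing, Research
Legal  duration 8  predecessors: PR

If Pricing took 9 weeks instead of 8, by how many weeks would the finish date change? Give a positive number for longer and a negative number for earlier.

Critical path before the change: Research→Prototype→Pricing→PR→Legal = 7+7+8+1+8 = 31 giving 31 weeks.
Since Pricing is critical, the +1 change carries straight to that chain (now 32 weeks).
The critical path is still Research→Prototype→Pricing→PR→Legal; finish is now 32 weeks.
Change in finish: 32 − 31 = +1 weeks.

1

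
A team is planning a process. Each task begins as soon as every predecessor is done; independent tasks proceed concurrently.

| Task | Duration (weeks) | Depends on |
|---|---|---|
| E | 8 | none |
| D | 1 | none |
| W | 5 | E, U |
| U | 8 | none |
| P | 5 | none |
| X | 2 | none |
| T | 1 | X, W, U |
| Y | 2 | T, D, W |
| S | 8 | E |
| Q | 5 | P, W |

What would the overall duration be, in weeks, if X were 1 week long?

Actual critical path: E→W→Q = 8+5+5 = 18 ⇒ 18 weeks.
The longest path through X is only 5 weeks, so X has float 13.
No other chain overtakes it, so the finish is 18 weeks.

18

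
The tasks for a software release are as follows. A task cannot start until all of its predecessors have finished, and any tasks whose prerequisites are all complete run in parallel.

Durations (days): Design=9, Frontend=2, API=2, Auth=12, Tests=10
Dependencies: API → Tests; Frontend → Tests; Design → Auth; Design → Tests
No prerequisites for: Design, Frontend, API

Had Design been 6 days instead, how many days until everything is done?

18

Baseline: Design→Auth = 9+12 = 21 → 21 days.
Design lies on that path, so at 6 days the path becomes 18 days.
No other chain overtakes it, so the finish is 18 days.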